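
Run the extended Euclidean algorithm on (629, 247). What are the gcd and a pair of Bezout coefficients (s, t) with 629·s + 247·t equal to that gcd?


Euclidean algorithm on (629, 247) — divide until remainder is 0:
  629 = 2 · 247 + 135
  247 = 1 · 135 + 112
  135 = 1 · 112 + 23
  112 = 4 · 23 + 20
  23 = 1 · 20 + 3
  20 = 6 · 3 + 2
  3 = 1 · 2 + 1
  2 = 2 · 1 + 0
gcd(629, 247) = 1.
Track Bezout coefficients alongside the remainders: start with r₀ = 629 = a·1 + b·0 (s = 1, t = 0) and r₁ = 247 = a·0 + b·1 (s = 0, t = 1); each new remainder r_{k+1} = r_{k-1} − q_k·r_k inherits s_{k+1} = s_{k-1} − q_k·s_k, t_{k+1} = t_{k-1} − q_k·t_k, so r_k = a·s_k + b·t_k at every step:
  q = 2: r = 135, s = 1 − 2·0 = 1, t = 0 − 2·1 = -2  (check: 629·1 + 247·(-2) = 135)
  q = 1: r = 112, s = 0 − 1·1 = -1, t = 1 − 1·(-2) = 3  (check: 629·(-1) + 247·3 = 112)
  q = 1: r = 23, s = 1 − 1·(-1) = 2, t = -2 − 1·3 = -5  (check: 629·2 + 247·(-5) = 23)
  q = 4: r = 20, s = -1 − 4·2 = -9, t = 3 − 4·(-5) = 23  (check: 629·(-9) + 247·23 = 20)
  q = 1: r = 3, s = 2 − 1·(-9) = 11, t = -5 − 1·23 = -28  (check: 629·11 + 247·(-28) = 3)
  q = 6: r = 2, s = -9 − 6·11 = -75, t = 23 − 6·(-28) = 191  (check: 629·(-75) + 247·191 = 2)
  q = 1: r = 1, s = 11 − 1·(-75) = 86, t = -28 − 1·191 = -219  (check: 629·86 + 247·(-219) = 1)
The row with r = 1 (the gcd) gives the Bezout coefficients s = 86, t = -219.
Result: 629 · (86) + 247 · (-219) = 1.

gcd(629, 247) = 1; s = 86, t = -219 (check: 629·86 + 247·(-219) = 1).


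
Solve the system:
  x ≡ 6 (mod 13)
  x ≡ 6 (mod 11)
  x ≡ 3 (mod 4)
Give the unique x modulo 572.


Moduli 13, 11, 4 are pairwise coprime; by CRT there is a unique solution modulo M = 13 · 11 · 4 = 572.
Solve pairwise, accumulating the modulus:
  Start with x ≡ 6 (mod 13).
  Combine with x ≡ 6 (mod 11): since gcd(13, 11) = 1, we get a unique residue mod 143.
    Write x = 6 + 13·t and substitute into x ≡ 6 (mod 11): 13·t ≡ 6 − 6 = 0 (mod 11).
    Reduce coefficients mod 11: 2·t ≡ 0 (mod 11).
    The inverse of 2 mod 11 is 6 (since 2·6 = 12 = 1·11 + 1), so t ≡ 6·0 = 0 ≡ 0 (mod 11).
    Then x = 6 + 13·0 = 6, valid modulo lcm(13, 11) = 143: x ≡ 6 (mod 143).
  Combine with x ≡ 3 (mod 4): since gcd(143, 4) = 1, we get a unique residue mod 572.
    Write x = 6 + 143·t and substitute into x ≡ 3 (mod 4): 143·t ≡ 3 − 6 = -3 (mod 4).
    Reduce coefficients mod 4: 3·t ≡ 1 (mod 4).
    The inverse of 3 mod 4 is 3 (since 3·3 = 9 = 2·4 + 1), so t ≡ 3·1 = 3 ≡ 3 (mod 4).
    Then x = 6 + 143·3 = 435, valid modulo lcm(143, 4) = 572: x ≡ 435 (mod 572).
Verify: 435 mod 13 = 6 ✓, 435 mod 11 = 6 ✓, 435 mod 4 = 3 ✓.

x ≡ 435 (mod 572).


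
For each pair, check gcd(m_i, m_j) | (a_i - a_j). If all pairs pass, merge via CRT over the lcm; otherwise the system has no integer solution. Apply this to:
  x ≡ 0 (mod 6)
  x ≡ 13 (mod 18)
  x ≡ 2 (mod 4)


Moduli 6, 18, 4 are not pairwise coprime, so CRT works modulo lcm(m_i) when all pairwise compatibility conditions hold.
Pairwise compatibility: gcd(m_i, m_j) must divide a_i - a_j for every pair.
Merge one congruence at a time:
  Start: x ≡ 0 (mod 6).
  Combine with x ≡ 13 (mod 18): gcd(6, 18) = 6, and 13 - 0 = 13 is NOT divisible by 6.
    ⇒ system is inconsistent (no integer solution).

No solution (the system is inconsistent).


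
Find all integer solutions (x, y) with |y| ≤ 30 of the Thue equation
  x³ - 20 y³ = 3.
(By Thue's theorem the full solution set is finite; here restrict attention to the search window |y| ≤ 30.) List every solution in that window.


The equation is x³ - 20y³ = 3. For fixed y, x³ = 20·y³ + 3, so a solution requires the RHS to be a perfect cube.
Strategy: iterate y from -30 to 30, compute RHS = 20·y³ + 3, and check whether it is a (positive or negative) perfect cube.
Check small values of y:
  y = 0: RHS = 3 is not a perfect cube.
  y = 1: RHS = 23 is not a perfect cube.
  y = -1: RHS = -17 is not a perfect cube.
  y = 2: RHS = 163 is not a perfect cube.
  y = -2: RHS = -157 is not a perfect cube.
  y = 3: RHS = 543 is not a perfect cube.
  y = -3: RHS = -537 is not a perfect cube.
Continuing the search up to |y| = 30 finds no solutions either.
No (x, y) in the scanned range satisfies the equation.

No integer solutions with |y| ≤ 30.


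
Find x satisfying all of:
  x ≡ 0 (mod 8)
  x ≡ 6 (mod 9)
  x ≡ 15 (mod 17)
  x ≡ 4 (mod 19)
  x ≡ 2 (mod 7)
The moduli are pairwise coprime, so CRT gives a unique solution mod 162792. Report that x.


Product of moduli M = 8 · 9 · 17 · 19 · 7 = 162792.
Merge one congruence at a time:
  Start: x ≡ 0 (mod 8).
  Combine with x ≡ 6 (mod 9); new modulus lcm = 72.
    Write x = 0 + 8·t and substitute into x ≡ 6 (mod 9): 8·t ≡ 6 − 0 = 6 (mod 9).
    The inverse of 8 mod 9 is 8 (since 8·8 = 64 = 7·9 + 1), so t ≡ 8·6 = 48 ≡ 3 (mod 9).
    Then x = 0 + 8·3 = 24, valid modulo lcm(8, 9) = 72: x ≡ 24 (mod 72).
  Combine with x ≡ 15 (mod 17); new modulus lcm = 1224.
    Write x = 24 + 72·t and substitute into x ≡ 15 (mod 17): 72·t ≡ 15 − 24 = -9 (mod 17).
    Reduce coefficients mod 17: 4·t ≡ 8 (mod 17).
    The inverse of 4 mod 17 is 13 (since 4·13 = 52 = 3·17 + 1), so t ≡ 13·8 = 104 ≡ 2 (mod 17).
    Then x = 24 + 72·2 = 168, valid modulo lcm(72, 17) = 1224: x ≡ 168 (mod 1224).
  Combine with x ≡ 4 (mod 19); new modulus lcm = 23256.
    Write x = 168 + 1224·t and substitute into x ≡ 4 (mod 19): 1224·t ≡ 4 − 168 = -164 (mod 19).
    Reduce coefficients mod 19: 8·t ≡ 7 (mod 19).
    The inverse of 8 mod 19 is 12 (since 8·12 = 96 = 5·19 + 1), so t ≡ 12·7 = 84 ≡ 8 (mod 19).
    Then x = 168 + 1224·8 = 9960, valid modulo lcm(1224, 19) = 23256: x ≡ 9960 (mod 23256).
  Combine with x ≡ 2 (mod 7); new modulus lcm = 162792.
    Write x = 9960 + 23256·t and substitute into x ≡ 2 (mod 7): 23256·t ≡ 2 − 9960 = -9958 (mod 7).
    Reduce coefficients mod 7: 2·t ≡ 3 (mod 7).
    The inverse of 2 mod 7 is 4 (since 2·4 = 8 = 1·7 + 1), so t ≡ 4·3 = 12 ≡ 5 (mod 7).
    Then x = 9960 + 23256·5 = 126240, valid modulo lcm(23256, 7) = 162792: x ≡ 126240 (mod 162792).
Verify against each original: 126240 mod 8 = 0, 126240 mod 9 = 6, 126240 mod 17 = 15, 126240 mod 19 = 4, 126240 mod 7 = 2.

x ≡ 126240 (mod 162792).


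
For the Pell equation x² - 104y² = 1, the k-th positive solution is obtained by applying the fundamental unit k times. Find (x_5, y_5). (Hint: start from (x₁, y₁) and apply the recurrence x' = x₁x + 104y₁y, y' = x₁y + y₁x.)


Step 1: Find the fundamental solution (x₁, y₁) of x² - 104y² = 1.
  Expand √104 as a continued fraction. a₀ = ⌊√104⌋ = 10; iterate m_{k+1} = d_k·a_k − m_k, d_{k+1} = (104 − m_{k+1}²)/d_k, a_{k+1} = ⌊(a₀ + m_{k+1})/d_{k+1}⌋ (starting m₀ = 0, d₀ = 1), with convergents p_k = a_k·p_{k-1} + p_{k-2}, q_k = a_k·q_{k-1} + q_{k-2} (p₋₁ = 1, q₋₁ = 0):
  k = 0: a₀ = 10; p₀/q₀ = 10/1; p₀² − 104·q₀² = 100 − 104 = -4.
  k = 1: m = 10, d = 4, a = ⌊(10 + 10)/4⌋ = 5; p/q = (5·10 + 1)/(5·1 + 0) = 51/5; p² − 104·q² = 2601 − 2600 = 1.
  The first convergent with p² − 104·q² = 1 gives the fundamental solution (x₁, y₁) = (51, 5).
Step 2: Apply the recurrence (x_{n+1}, y_{n+1}) = (x₁x_n + 104y₁y_n, x₁y_n + y₁x_n) repeatedly.
  From (x_1, y_1) = (51, 5): x_2 = 51·51 + 104·5·5 = 5201; y_2 = 51·5 + 5·51 = 510.
  From (x_2, y_2) = (5201, 510): x_3 = 51·5201 + 104·5·510 = 530451; y_3 = 51·510 + 5·5201 = 52015.
  From (x_3, y_3) = (530451, 52015): x_4 = 51·530451 + 104·5·52015 = 54100801; y_4 = 51·52015 + 5·530451 = 5305020.
  From (x_4, y_4) = (54100801, 5305020): x_5 = 51·54100801 + 104·5·5305020 = 5517751251; y_5 = 51·5305020 + 5·54100801 = 541060025.
Step 3: Verify x_5² - 104·y_5² = 30445578867912065001 - 30445578867912065000 = 1 (should be 1). ✓

(x_1, y_1) = (51, 5); (x_5, y_5) = (5517751251, 541060025).


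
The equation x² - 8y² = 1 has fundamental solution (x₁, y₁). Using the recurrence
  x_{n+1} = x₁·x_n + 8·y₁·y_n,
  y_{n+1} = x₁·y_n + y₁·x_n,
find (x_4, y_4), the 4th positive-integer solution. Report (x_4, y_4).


Step 1: Find the fundamental solution (x₁, y₁) of x² - 8y² = 1.
  Expand √8 as a continued fraction. a₀ = ⌊√8⌋ = 2; iterate m_{k+1} = d_k·a_k − m_k, d_{k+1} = (8 − m_{k+1}²)/d_k, a_{k+1} = ⌊(a₀ + m_{k+1})/d_{k+1}⌋ (starting m₀ = 0, d₀ = 1), with convergents p_k = a_k·p_{k-1} + p_{k-2}, q_k = a_k·q_{k-1} + q_{k-2} (p₋₁ = 1, q₋₁ = 0):
  k = 0: a₀ = 2; p₀/q₀ = 2/1; p₀² − 8·q₀² = 4 − 8 = -4.
  k = 1: m = 2, d = 4, a = ⌊(2 + 2)/4⌋ = 1; p/q = (1·2 + 1)/(1·1 + 0) = 3/1; p² − 8·q² = 9 − 8 = 1.
  The first convergent with p² − 8·q² = 1 gives the fundamental solution (x₁, y₁) = (3, 1).
Step 2: Apply the recurrence (x_{n+1}, y_{n+1}) = (x₁x_n + 8y₁y_n, x₁y_n + y₁x_n) repeatedly.
  From (x_1, y_1) = (3, 1): x_2 = 3·3 + 8·1·1 = 17; y_2 = 3·1 + 1·3 = 6.
  From (x_2, y_2) = (17, 6): x_3 = 3·17 + 8·1·6 = 99; y_3 = 3·6 + 1·17 = 35.
  From (x_3, y_3) = (99, 35): x_4 = 3·99 + 8·1·35 = 577; y_4 = 3·35 + 1·99 = 204.
Step 3: Verify x_4² - 8·y_4² = 332929 - 332928 = 1 (should be 1). ✓

(x_1, y_1) = (3, 1); (x_4, y_4) = (577, 204).


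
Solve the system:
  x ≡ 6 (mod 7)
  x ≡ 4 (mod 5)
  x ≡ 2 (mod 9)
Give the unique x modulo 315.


Moduli 7, 5, 9 are pairwise coprime; by CRT there is a unique solution modulo M = 7 · 5 · 9 = 315.
Solve pairwise, accumulating the modulus:
  Start with x ≡ 6 (mod 7).
  Combine with x ≡ 4 (mod 5): since gcd(7, 5) = 1, we get a unique residue mod 35.
    Write x = 6 + 7·t and substitute into x ≡ 4 (mod 5): 7·t ≡ 4 − 6 = -2 (mod 5).
    Reduce coefficients mod 5: 2·t ≡ 3 (mod 5).
    The inverse of 2 mod 5 is 3 (since 2·3 = 6 = 1·5 + 1), so t ≡ 3·3 = 9 ≡ 4 (mod 5).
    Then x = 6 + 7·4 = 34, valid modulo lcm(7, 5) = 35: x ≡ 34 (mod 35).
  Combine with x ≡ 2 (mod 9): since gcd(35, 9) = 1, we get a unique residue mod 315.
    Write x = 34 + 35·t and substitute into x ≡ 2 (mod 9): 35·t ≡ 2 − 34 = -32 (mod 9).
    Reduce coefficients mod 9: 8·t ≡ 4 (mod 9).
    The inverse of 8 mod 9 is 8 (since 8·8 = 64 = 7·9 + 1), so t ≡ 8·4 = 32 ≡ 5 (mod 9).
    Then x = 34 + 35·5 = 209, valid modulo lcm(35, 9) = 315: x ≡ 209 (mod 315).
Verify: 209 mod 7 = 6 ✓, 209 mod 5 = 4 ✓, 209 mod 9 = 2 ✓.

x ≡ 209 (mod 315).


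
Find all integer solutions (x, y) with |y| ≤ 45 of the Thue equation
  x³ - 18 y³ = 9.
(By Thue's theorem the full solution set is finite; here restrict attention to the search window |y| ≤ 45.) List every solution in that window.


The equation is x³ - 18y³ = 9. For fixed y, x³ = 18·y³ + 9, so a solution requires the RHS to be a perfect cube.
Strategy: iterate y from -45 to 45, compute RHS = 18·y³ + 9, and check whether it is a (positive or negative) perfect cube.
Check small values of y:
  y = 0: RHS = 9 is not a perfect cube.
  y = 1: RHS = 27 = (3)³ ⇒ x = 3 works.
  y = -1: RHS = -9 is not a perfect cube.
  y = 2: RHS = 153 is not a perfect cube.
  y = -2: RHS = -135 is not a perfect cube.
  y = 3: RHS = 495 is not a perfect cube.
  y = -3: RHS = -477 is not a perfect cube.
Continuing the search up to |y| = 45 finds no further solutions beyond those listed.
Collected solutions: (3, 1).

Solutions (with |y| ≤ 45): (3, 1).


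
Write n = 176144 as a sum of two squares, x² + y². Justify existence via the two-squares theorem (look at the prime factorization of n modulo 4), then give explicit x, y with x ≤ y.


Step 1: Factor n = 176144 = 2^4 · 101 · 109.
Step 2: Check the mod-4 condition on each prime factor: 2 = 2 (special); 101 ≡ 1 (mod 4), exponent 1; 109 ≡ 1 (mod 4), exponent 1.
All primes ≡ 3 (mod 4) appear to even exponent (or don't appear), so by the two-squares theorem n IS expressible as a sum of two squares.
Step 3: Build a representation. Group n = k² · m with k = 4 and m = 101 · 109 = 11009 (a product of primes ≡ 1 (mod 4)); a representation of m scales to one of n via (k·x)² + (k·y)² = k²(x² + y²). Each prime p ≡ 1 (mod 4) is itself a sum of two squares; find a² by testing p − a² for a perfect square:
  101: 101 − 1² = 100 = 10² ⇒ 101 = 1² + 10².
  109: 109 − 1² = 108, 109 − 2² = 105, 109 − 3² = 100 = 10² ⇒ 109 = 3² + 10².
  Combine using the Brahmagupta–Fibonacci identity (a² + b²)(c² + d²) = (ac − bd)² + (ad + bc)² = (ac + bd)² + (ad − bc)²:
  101 · 109 = 11009: from (1² + 10²)(3² + 10²), take (1·3 − 10·10, 1·10 + 10·3) = (3 − 100, 10 + 30) = (-97, 40); dropping signs (only squares matter) gives (97, 40); check 97² + 40² = 9409 + 1600 = 11009 ✓.
  Scale by k = 4: (4·97, 4·40) = (388, 160).
Step 4: Order so x ≤ y and verify: 160² + 388² = 25600 + 150544 = 176144 = n. ✓

n = 176144 = 160² + 388² (one valid representation with x ≤ y).


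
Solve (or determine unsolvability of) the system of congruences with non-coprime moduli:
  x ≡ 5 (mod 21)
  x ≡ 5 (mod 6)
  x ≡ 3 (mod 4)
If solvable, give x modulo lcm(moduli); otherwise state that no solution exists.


Moduli 21, 6, 4 are not pairwise coprime, so CRT works modulo lcm(m_i) when all pairwise compatibility conditions hold.
Pairwise compatibility: gcd(m_i, m_j) must divide a_i - a_j for every pair.
Merge one congruence at a time:
  Start: x ≡ 5 (mod 21).
  Combine with x ≡ 5 (mod 6): gcd(21, 6) = 3; 5 - 5 = 0, which IS divisible by 3, so compatible.
    Write x = 5 + 21·t and substitute into x ≡ 5 (mod 6): 21·t ≡ 5 − 5 = 0 (mod 6).
    Divide the congruence (and modulus) by g = 3: 7·t ≡ 0 (mod 2).
    Reduce coefficients mod 2: 1·t ≡ 0 (mod 2).
    So t ≡ 0 (mod 2).
    Then x = 5 + 21·0 = 5, valid modulo lcm(21, 6) = 42: x ≡ 5 (mod 42).
  Combine with x ≡ 3 (mod 4): gcd(42, 4) = 2; 3 - 5 = -2, which IS divisible by 2, so compatible.
    Write x = 5 + 42·t and substitute into x ≡ 3 (mod 4): 42·t ≡ 3 − 5 = -2 (mod 4).
    Divide the congruence (and modulus) by g = 2: 21·t ≡ -1 (mod 2).
    Reduce coefficients mod 2: 1·t ≡ 1 (mod 2).
    So t ≡ 1 (mod 2).
    Then x = 5 + 42·1 = 47, valid modulo lcm(42, 4) = 84: x ≡ 47 (mod 84).
Verify: 47 mod 21 = 5, 47 mod 6 = 5, 47 mod 4 = 3.

x ≡ 47 (mod 84).


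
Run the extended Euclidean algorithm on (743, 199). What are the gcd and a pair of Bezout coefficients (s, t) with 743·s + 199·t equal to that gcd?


Euclidean algorithm on (743, 199) — divide until remainder is 0:
  743 = 3 · 199 + 146
  199 = 1 · 146 + 53
  146 = 2 · 53 + 40
  53 = 1 · 40 + 13
  40 = 3 · 13 + 1
  13 = 13 · 1 + 0
gcd(743, 199) = 1.
Track Bezout coefficients alongside the remainders: start with r₀ = 743 = a·1 + b·0 (s = 1, t = 0) and r₁ = 199 = a·0 + b·1 (s = 0, t = 1); each new remainder r_{k+1} = r_{k-1} − q_k·r_k inherits s_{k+1} = s_{k-1} − q_k·s_k, t_{k+1} = t_{k-1} − q_k·t_k, so r_k = a·s_k + b·t_k at every step:
  q = 3: r = 146, s = 1 − 3·0 = 1, t = 0 − 3·1 = -3  (check: 743·1 + 199·(-3) = 146)
  q = 1: r = 53, s = 0 − 1·1 = -1, t = 1 − 1·(-3) = 4  (check: 743·(-1) + 199·4 = 53)
  q = 2: r = 40, s = 1 − 2·(-1) = 3, t = -3 − 2·4 = -11  (check: 743·3 + 199·(-11) = 40)
  q = 1: r = 13, s = -1 − 1·3 = -4, t = 4 − 1·(-11) = 15  (check: 743·(-4) + 199·15 = 13)
  q = 3: r = 1, s = 3 − 3·(-4) = 15, t = -11 − 3·15 = -56  (check: 743·15 + 199·(-56) = 1)
The row with r = 1 (the gcd) gives the Bezout coefficients s = 15, t = -56.
Result: 743 · (15) + 199 · (-56) = 1.

gcd(743, 199) = 1; s = 15, t = -56 (check: 743·15 + 199·(-56) = 1).


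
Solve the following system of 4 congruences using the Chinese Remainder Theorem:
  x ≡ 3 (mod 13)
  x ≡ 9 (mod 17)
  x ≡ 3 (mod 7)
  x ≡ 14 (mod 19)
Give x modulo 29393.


Product of moduli M = 13 · 17 · 7 · 19 = 29393.
Merge one congruence at a time:
  Start: x ≡ 3 (mod 13).
  Combine with x ≡ 9 (mod 17); new modulus lcm = 221.
    Write x = 3 + 13·t and substitute into x ≡ 9 (mod 17): 13·t ≡ 9 − 3 = 6 (mod 17).
    The inverse of 13 mod 17 is 4 (since 13·4 = 52 = 3·17 + 1), so t ≡ 4·6 = 24 ≡ 7 (mod 17).
    Then x = 3 + 13·7 = 94, valid modulo lcm(13, 17) = 221: x ≡ 94 (mod 221).
  Combine with x ≡ 3 (mod 7); new modulus lcm = 1547.
    Write x = 94 + 221·t and substitute into x ≡ 3 (mod 7): 221·t ≡ 3 − 94 = -91 (mod 7).
    Reduce coefficients mod 7: 4·t ≡ 0 (mod 7).
    The inverse of 4 mod 7 is 2 (since 4·2 = 8 = 1·7 + 1), so t ≡ 2·0 = 0 ≡ 0 (mod 7).
    Then x = 94 + 221·0 = 94, valid modulo lcm(221, 7) = 1547: x ≡ 94 (mod 1547).
  Combine with x ≡ 14 (mod 19); new modulus lcm = 29393.
    Write x = 94 + 1547·t and substitute into x ≡ 14 (mod 19): 1547·t ≡ 14 − 94 = -80 (mod 19).
    Reduce coefficients mod 19: 8·t ≡ 15 (mod 19).
    The inverse of 8 mod 19 is 12 (since 8·12 = 96 = 5·19 + 1), so t ≡ 12·15 = 180 ≡ 9 (mod 19).
    Then x = 94 + 1547·9 = 14017, valid modulo lcm(1547, 19) = 29393: x ≡ 14017 (mod 29393).
Verify against each original: 14017 mod 13 = 3, 14017 mod 17 = 9, 14017 mod 7 = 3, 14017 mod 19 = 14.

x ≡ 14017 (mod 29393).


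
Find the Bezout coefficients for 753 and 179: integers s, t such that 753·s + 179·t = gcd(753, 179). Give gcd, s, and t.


Euclidean algorithm on (753, 179) — divide until remainder is 0:
  753 = 4 · 179 + 37
  179 = 4 · 37 + 31
  37 = 1 · 31 + 6
  31 = 5 · 6 + 1
  6 = 6 · 1 + 0
gcd(753, 179) = 1.
Track Bezout coefficients alongside the remainders: start with r₀ = 753 = a·1 + b·0 (s = 1, t = 0) and r₁ = 179 = a·0 + b·1 (s = 0, t = 1); each new remainder r_{k+1} = r_{k-1} − q_k·r_k inherits s_{k+1} = s_{k-1} − q_k·s_k, t_{k+1} = t_{k-1} − q_k·t_k, so r_k = a·s_k + b·t_k at every step:
  q = 4: r = 37, s = 1 − 4·0 = 1, t = 0 − 4·1 = -4  (check: 753·1 + 179·(-4) = 37)
  q = 4: r = 31, s = 0 − 4·1 = -4, t = 1 − 4·(-4) = 17  (check: 753·(-4) + 179·17 = 31)
  q = 1: r = 6, s = 1 − 1·(-4) = 5, t = -4 − 1·17 = -21  (check: 753·5 + 179·(-21) = 6)
  q = 5: r = 1, s = -4 − 5·5 = -29, t = 17 − 5·(-21) = 122  (check: 753·(-29) + 179·122 = 1)
The row with r = 1 (the gcd) gives the Bezout coefficients s = -29, t = 122.
Result: 753 · (-29) + 179 · (122) = 1.

gcd(753, 179) = 1; s = -29, t = 122 (check: 753·(-29) + 179·122 = 1).


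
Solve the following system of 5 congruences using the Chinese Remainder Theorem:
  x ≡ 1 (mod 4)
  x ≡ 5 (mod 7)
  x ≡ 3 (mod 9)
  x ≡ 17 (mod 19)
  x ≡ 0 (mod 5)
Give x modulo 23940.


Product of moduli M = 4 · 7 · 9 · 19 · 5 = 23940.
Merge one congruence at a time:
  Start: x ≡ 1 (mod 4).
  Combine with x ≡ 5 (mod 7); new modulus lcm = 28.
    Write x = 1 + 4·t and substitute into x ≡ 5 (mod 7): 4·t ≡ 5 − 1 = 4 (mod 7).
    The inverse of 4 mod 7 is 2 (since 4·2 = 8 = 1·7 + 1), so t ≡ 2·4 = 8 ≡ 1 (mod 7).
    Then x = 1 + 4·1 = 5, valid modulo lcm(4, 7) = 28: x ≡ 5 (mod 28).
  Combine with x ≡ 3 (mod 9); new modulus lcm = 252.
    Write x = 5 + 28·t and substitute into x ≡ 3 (mod 9): 28·t ≡ 3 − 5 = -2 (mod 9).
    Reduce coefficients mod 9: 1·t ≡ 7 (mod 9).
    So t ≡ 7 (mod 9).
    Then x = 5 + 28·7 = 201, valid modulo lcm(28, 9) = 252: x ≡ 201 (mod 252).
  Combine with x ≡ 17 (mod 19); new modulus lcm = 4788.
    Write x = 201 + 252·t and substitute into x ≡ 17 (mod 19): 252·t ≡ 17 − 201 = -184 (mod 19).
    Reduce coefficients mod 19: 5·t ≡ 6 (mod 19).
    The inverse of 5 mod 19 is 4 (since 5·4 = 20 = 1·19 + 1), so t ≡ 4·6 = 24 ≡ 5 (mod 19).
    Then x = 201 + 252·5 = 1461, valid modulo lcm(252, 19) = 4788: x ≡ 1461 (mod 4788).
  Combine with x ≡ 0 (mod 5); new modulus lcm = 23940.
    Write x = 1461 + 4788·t and substitute into x ≡ 0 (mod 5): 4788·t ≡ 0 − 1461 = -1461 (mod 5).
    Reduce coefficients mod 5: 3·t ≡ 4 (mod 5).
    The inverse of 3 mod 5 is 2 (since 3·2 = 6 = 1·5 + 1), so t ≡ 2·4 = 8 ≡ 3 (mod 5).
    Then x = 1461 + 4788·3 = 15825, valid modulo lcm(4788, 5) = 23940: x ≡ 15825 (mod 23940).
Verify against each original: 15825 mod 4 = 1, 15825 mod 7 = 5, 15825 mod 9 = 3, 15825 mod 19 = 17, 15825 mod 5 = 0.

x ≡ 15825 (mod 23940).


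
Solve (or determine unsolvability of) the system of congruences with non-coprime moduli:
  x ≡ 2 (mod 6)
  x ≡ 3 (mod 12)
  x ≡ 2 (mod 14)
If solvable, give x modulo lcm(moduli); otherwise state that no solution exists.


Moduli 6, 12, 14 are not pairwise coprime, so CRT works modulo lcm(m_i) when all pairwise compatibility conditions hold.
Pairwise compatibility: gcd(m_i, m_j) must divide a_i - a_j for every pair.
Merge one congruence at a time:
  Start: x ≡ 2 (mod 6).
  Combine with x ≡ 3 (mod 12): gcd(6, 12) = 6, and 3 - 2 = 1 is NOT divisible by 6.
    ⇒ system is inconsistent (no integer solution).

No solution (the system is inconsistent).


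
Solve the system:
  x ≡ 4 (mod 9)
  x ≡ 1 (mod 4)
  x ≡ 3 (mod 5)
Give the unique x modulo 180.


Moduli 9, 4, 5 are pairwise coprime; by CRT there is a unique solution modulo M = 9 · 4 · 5 = 180.
Solve pairwise, accumulating the modulus:
  Start with x ≡ 4 (mod 9).
  Combine with x ≡ 1 (mod 4): since gcd(9, 4) = 1, we get a unique residue mod 36.
    Write x = 4 + 9·t and substitute into x ≡ 1 (mod 4): 9·t ≡ 1 − 4 = -3 (mod 4).
    Reduce coefficients mod 4: 1·t ≡ 1 (mod 4).
    So t ≡ 1 (mod 4).
    Then x = 4 + 9·1 = 13, valid modulo lcm(9, 4) = 36: x ≡ 13 (mod 36).
  Combine with x ≡ 3 (mod 5): since gcd(36, 5) = 1, we get a unique residue mod 180.
    Write x = 13 + 36·t and substitute into x ≡ 3 (mod 5): 36·t ≡ 3 − 13 = -10 (mod 5).
    Reduce coefficients mod 5: 1·t ≡ 0 (mod 5).
    So t ≡ 0 (mod 5).
    Then x = 13 + 36·0 = 13, valid modulo lcm(36, 5) = 180: x ≡ 13 (mod 180).
Verify: 13 mod 9 = 4 ✓, 13 mod 4 = 1 ✓, 13 mod 5 = 3 ✓.

x ≡ 13 (mod 180).


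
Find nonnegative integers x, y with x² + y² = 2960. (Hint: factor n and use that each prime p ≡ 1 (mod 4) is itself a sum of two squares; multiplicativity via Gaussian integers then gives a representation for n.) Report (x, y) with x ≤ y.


Step 1: Factor n = 2960 = 2^4 · 5 · 37.
Step 2: Check the mod-4 condition on each prime factor: 2 = 2 (special); 5 ≡ 1 (mod 4), exponent 1; 37 ≡ 1 (mod 4), exponent 1.
All primes ≡ 3 (mod 4) appear to even exponent (or don't appear), so by the two-squares theorem n IS expressible as a sum of two squares.
Step 3: Build a representation. Group n = k² · m with k = 4 and m = 5 · 37 = 185 (a product of primes ≡ 1 (mod 4)); a representation of m scales to one of n via (k·x)² + (k·y)² = k²(x² + y²). Each prime p ≡ 1 (mod 4) is itself a sum of two squares; find a² by testing p − a² for a perfect square:
  5: 5 − 1² = 4 = 2² ⇒ 5 = 1² + 2².
  37: 37 − 1² = 36 = 6² ⇒ 37 = 1² + 6².
  Combine using the Brahmagupta–Fibonacci identity (a² + b²)(c² + d²) = (ac − bd)² + (ad + bc)² = (ac + bd)² + (ad − bc)²:
  5 · 37 = 185: from (1² + 2²)(1² + 6²), take (1·1 − 2·6, 1·6 + 2·1) = (1 − 12, 6 + 2) = (-11, 8); dropping signs (only squares matter) gives (11, 8); check 11² + 8² = 121 + 64 = 185 ✓.
  Scale by k = 4: (4·11, 4·8) = (44, 32).
Step 4: Order so x ≤ y and verify: 32² + 44² = 1024 + 1936 = 2960 = n. ✓

n = 2960 = 32² + 44² (one valid representation with x ≤ y).


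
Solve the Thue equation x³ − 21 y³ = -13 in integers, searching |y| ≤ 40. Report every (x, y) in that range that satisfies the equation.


The equation is x³ - 21y³ = -13. For fixed y, x³ = 21·y³ − 13, so a solution requires the RHS to be a perfect cube.
Strategy: iterate y from -40 to 40, compute RHS = 21·y³ − 13, and check whether it is a (positive or negative) perfect cube.
Check small values of y:
  y = 0: RHS = -13 is not a perfect cube.
  y = 1: RHS = 8 = (2)³ ⇒ x = 2 works.
  y = -1: RHS = -34 is not a perfect cube.
  y = 2: RHS = 155 is not a perfect cube.
  y = -2: RHS = -181 is not a perfect cube.
  y = 3: RHS = 554 is not a perfect cube.
  y = -3: RHS = -580 is not a perfect cube.
Continuing, at y = 4: RHS = 1331 = (11)³ ⇒ x = 11 works.
Searching the remaining y in |y| ≤ 40 finds no further solutions.
Collected solutions: (2, 1), (11, 4).

Solutions (with |y| ≤ 40): (2, 1), (11, 4).


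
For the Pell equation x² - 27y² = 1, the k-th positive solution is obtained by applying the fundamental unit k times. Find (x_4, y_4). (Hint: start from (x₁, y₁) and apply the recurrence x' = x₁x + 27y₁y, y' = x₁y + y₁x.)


Step 1: Find the fundamental solution (x₁, y₁) of x² - 27y² = 1.
  Expand √27 as a continued fraction. a₀ = ⌊√27⌋ = 5; iterate m_{k+1} = d_k·a_k − m_k, d_{k+1} = (27 − m_{k+1}²)/d_k, a_{k+1} = ⌊(a₀ + m_{k+1})/d_{k+1}⌋ (starting m₀ = 0, d₀ = 1), with convergents p_k = a_k·p_{k-1} + p_{k-2}, q_k = a_k·q_{k-1} + q_{k-2} (p₋₁ = 1, q₋₁ = 0):
  k = 0: a₀ = 5; p₀/q₀ = 5/1; p₀² − 27·q₀² = 25 − 27 = -2.
  k = 1: m = 5, d = 2, a = ⌊(5 + 5)/2⌋ = 5; p/q = (5·5 + 1)/(5·1 + 0) = 26/5; p² − 27·q² = 676 − 675 = 1.
  The first convergent with p² − 27·q² = 1 gives the fundamental solution (x₁, y₁) = (26, 5).
Step 2: Apply the recurrence (x_{n+1}, y_{n+1}) = (x₁x_n + 27y₁y_n, x₁y_n + y₁x_n) repeatedly.
  From (x_1, y_1) = (26, 5): x_2 = 26·26 + 27·5·5 = 1351; y_2 = 26·5 + 5·26 = 260.
  From (x_2, y_2) = (1351, 260): x_3 = 26·1351 + 27·5·260 = 70226; y_3 = 26·260 + 5·1351 = 13515.
  From (x_3, y_3) = (70226, 13515): x_4 = 26·70226 + 27·5·13515 = 3650401; y_4 = 26·13515 + 5·70226 = 702520.
Step 3: Verify x_4² - 27·y_4² = 13325427460801 - 13325427460800 = 1 (should be 1). ✓

(x_1, y_1) = (26, 5); (x_4, y_4) = (3650401, 702520).


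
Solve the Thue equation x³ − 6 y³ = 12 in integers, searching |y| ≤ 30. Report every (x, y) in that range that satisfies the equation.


The equation is x³ - 6y³ = 12. For fixed y, x³ = 6·y³ + 12, so a solution requires the RHS to be a perfect cube.
Strategy: iterate y from -30 to 30, compute RHS = 6·y³ + 12, and check whether it is a (positive or negative) perfect cube.
Check small values of y:
  y = 0: RHS = 12 is not a perfect cube.
  y = 1: RHS = 18 is not a perfect cube.
  y = -1: RHS = 6 is not a perfect cube.
  y = 2: RHS = 60 is not a perfect cube.
  y = -2: RHS = -36 is not a perfect cube.
  y = 3: RHS = 174 is not a perfect cube.
  y = -3: RHS = -150 is not a perfect cube.
Continuing the search up to |y| = 30 finds no solutions either.
No (x, y) in the scanned range satisfies the equation.

No integer solutions with |y| ≤ 30.


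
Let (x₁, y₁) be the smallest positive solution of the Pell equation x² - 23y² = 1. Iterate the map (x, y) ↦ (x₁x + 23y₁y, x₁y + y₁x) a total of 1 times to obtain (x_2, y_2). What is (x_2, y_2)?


Step 1: Find the fundamental solution (x₁, y₁) of x² - 23y² = 1.
  Expand √23 as a continued fraction. a₀ = ⌊√23⌋ = 4; iterate m_{k+1} = d_k·a_k − m_k, d_{k+1} = (23 − m_{k+1}²)/d_k, a_{k+1} = ⌊(a₀ + m_{k+1})/d_{k+1}⌋ (starting m₀ = 0, d₀ = 1), with convergents p_k = a_k·p_{k-1} + p_{k-2}, q_k = a_k·q_{k-1} + q_{k-2} (p₋₁ = 1, q₋₁ = 0):
  k = 0: a₀ = 4; p₀/q₀ = 4/1; p₀² − 23·q₀² = 16 − 23 = -7.
  k = 1: m = 4, d = 7, a = ⌊(4 + 4)/7⌋ = 1; p/q = (1·4 + 1)/(1·1 + 0) = 5/1; p² − 23·q² = 25 − 23 = 2.
  k = 2: m = 3, d = 2, a = ⌊(4 + 3)/2⌋ = 3; p/q = (3·5 + 4)/(3·1 + 1) = 19/4; p² − 23·q² = 361 − 368 = -7.
  k = 3: m = 3, d = 7, a = ⌊(4 + 3)/7⌋ = 1; p/q = (1·19 + 5)/(1·4 + 1) = 24/5; p² − 23·q² = 576 − 575 = 1.
  The first convergent with p² − 23·q² = 1 gives the fundamental solution (x₁, y₁) = (24, 5).
Step 2: Apply the recurrence (x_{n+1}, y_{n+1}) = (x₁x_n + 23y₁y_n, x₁y_n + y₁x_n) repeatedly.
  From (x_1, y_1) = (24, 5): x_2 = 24·24 + 23·5·5 = 1151; y_2 = 24·5 + 5·24 = 240.
Step 3: Verify x_2² - 23·y_2² = 1324801 - 1324800 = 1 (should be 1). ✓

(x_1, y_1) = (24, 5); (x_2, y_2) = (1151, 240).


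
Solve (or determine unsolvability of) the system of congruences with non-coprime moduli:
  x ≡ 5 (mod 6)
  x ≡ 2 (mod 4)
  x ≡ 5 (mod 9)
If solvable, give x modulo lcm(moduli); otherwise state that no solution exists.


Moduli 6, 4, 9 are not pairwise coprime, so CRT works modulo lcm(m_i) when all pairwise compatibility conditions hold.
Pairwise compatibility: gcd(m_i, m_j) must divide a_i - a_j for every pair.
Merge one congruence at a time:
  Start: x ≡ 5 (mod 6).
  Combine with x ≡ 2 (mod 4): gcd(6, 4) = 2, and 2 - 5 = -3 is NOT divisible by 2.
    ⇒ system is inconsistent (no integer solution).

No solution (the system is inconsistent).


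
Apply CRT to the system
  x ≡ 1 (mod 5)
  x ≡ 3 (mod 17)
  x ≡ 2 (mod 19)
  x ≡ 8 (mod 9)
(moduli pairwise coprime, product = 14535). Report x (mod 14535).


Product of moduli M = 5 · 17 · 19 · 9 = 14535.
Merge one congruence at a time:
  Start: x ≡ 1 (mod 5).
  Combine with x ≡ 3 (mod 17); new modulus lcm = 85.
    Write x = 1 + 5·t and substitute into x ≡ 3 (mod 17): 5·t ≡ 3 − 1 = 2 (mod 17).
    The inverse of 5 mod 17 is 7 (since 5·7 = 35 = 2·17 + 1), so t ≡ 7·2 = 14 ≡ 14 (mod 17).
    Then x = 1 + 5·14 = 71, valid modulo lcm(5, 17) = 85: x ≡ 71 (mod 85).
  Combine with x ≡ 2 (mod 19); new modulus lcm = 1615.
    Write x = 71 + 85·t and substitute into x ≡ 2 (mod 19): 85·t ≡ 2 − 71 = -69 (mod 19).
    Reduce coefficients mod 19: 9·t ≡ 7 (mod 19).
    The inverse of 9 mod 19 is 17 (since 9·17 = 153 = 8·19 + 1), so t ≡ 17·7 = 119 ≡ 5 (mod 19).
    Then x = 71 + 85·5 = 496, valid modulo lcm(85, 19) = 1615: x ≡ 496 (mod 1615).
  Combine with x ≡ 8 (mod 9); new modulus lcm = 14535.
    Write x = 496 + 1615·t and substitute into x ≡ 8 (mod 9): 1615·t ≡ 8 − 496 = -488 (mod 9).
    Reduce coefficients mod 9: 4·t ≡ 7 (mod 9).
    The inverse of 4 mod 9 is 7 (since 4·7 = 28 = 3·9 + 1), so t ≡ 7·7 = 49 ≡ 4 (mod 9).
    Then x = 496 + 1615·4 = 6956, valid modulo lcm(1615, 9) = 14535: x ≡ 6956 (mod 14535).
Verify against each original: 6956 mod 5 = 1, 6956 mod 17 = 3, 6956 mod 19 = 2, 6956 mod 9 = 8.

x ≡ 6956 (mod 14535).


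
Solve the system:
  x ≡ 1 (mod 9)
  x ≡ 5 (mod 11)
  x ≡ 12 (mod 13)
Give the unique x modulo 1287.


Moduli 9, 11, 13 are pairwise coprime; by CRT there is a unique solution modulo M = 9 · 11 · 13 = 1287.
Solve pairwise, accumulating the modulus:
  Start with x ≡ 1 (mod 9).
  Combine with x ≡ 5 (mod 11): since gcd(9, 11) = 1, we get a unique residue mod 99.
    Write x = 1 + 9·t and substitute into x ≡ 5 (mod 11): 9·t ≡ 5 − 1 = 4 (mod 11).
    The inverse of 9 mod 11 is 5 (since 9·5 = 45 = 4·11 + 1), so t ≡ 5·4 = 20 ≡ 9 (mod 11).
    Then x = 1 + 9·9 = 82, valid modulo lcm(9, 11) = 99: x ≡ 82 (mod 99).
  Combine with x ≡ 12 (mod 13): since gcd(99, 13) = 1, we get a unique residue mod 1287.
    Write x = 82 + 99·t and substitute into x ≡ 12 (mod 13): 99·t ≡ 12 − 82 = -70 (mod 13).
    Reduce coefficients mod 13: 8·t ≡ 8 (mod 13).
    The inverse of 8 mod 13 is 5 (since 8·5 = 40 = 3·13 + 1), so t ≡ 5·8 = 40 ≡ 1 (mod 13).
    Then x = 82 + 99·1 = 181, valid modulo lcm(99, 13) = 1287: x ≡ 181 (mod 1287).
Verify: 181 mod 9 = 1 ✓, 181 mod 11 = 5 ✓, 181 mod 13 = 12 ✓.

x ≡ 181 (mod 1287).


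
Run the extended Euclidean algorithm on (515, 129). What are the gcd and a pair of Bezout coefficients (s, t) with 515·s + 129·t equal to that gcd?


Euclidean algorithm on (515, 129) — divide until remainder is 0:
  515 = 3 · 129 + 128
  129 = 1 · 128 + 1
  128 = 128 · 1 + 0
gcd(515, 129) = 1.
Track Bezout coefficients alongside the remainders: start with r₀ = 515 = a·1 + b·0 (s = 1, t = 0) and r₁ = 129 = a·0 + b·1 (s = 0, t = 1); each new remainder r_{k+1} = r_{k-1} − q_k·r_k inherits s_{k+1} = s_{k-1} − q_k·s_k, t_{k+1} = t_{k-1} − q_k·t_k, so r_k = a·s_k + b·t_k at every step:
  q = 3: r = 128, s = 1 − 3·0 = 1, t = 0 − 3·1 = -3  (check: 515·1 + 129·(-3) = 128)
  q = 1: r = 1, s = 0 − 1·1 = -1, t = 1 − 1·(-3) = 4  (check: 515·(-1) + 129·4 = 1)
The row with r = 1 (the gcd) gives the Bezout coefficients s = -1, t = 4.
Result: 515 · (-1) + 129 · (4) = 1.

gcd(515, 129) = 1; s = -1, t = 4 (check: 515·(-1) + 129·4 = 1).


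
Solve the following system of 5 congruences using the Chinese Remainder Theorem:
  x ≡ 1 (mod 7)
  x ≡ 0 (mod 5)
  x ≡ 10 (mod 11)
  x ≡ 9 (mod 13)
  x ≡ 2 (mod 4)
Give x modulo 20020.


Product of moduli M = 7 · 5 · 11 · 13 · 4 = 20020.
Merge one congruence at a time:
  Start: x ≡ 1 (mod 7).
  Combine with x ≡ 0 (mod 5); new modulus lcm = 35.
    Write x = 1 + 7·t and substitute into x ≡ 0 (mod 5): 7·t ≡ 0 − 1 = -1 (mod 5).
    Reduce coefficients mod 5: 2·t ≡ 4 (mod 5).
    The inverse of 2 mod 5 is 3 (since 2·3 = 6 = 1·5 + 1), so t ≡ 3·4 = 12 ≡ 2 (mod 5).
    Then x = 1 + 7·2 = 15, valid modulo lcm(7, 5) = 35: x ≡ 15 (mod 35).
  Combine with x ≡ 10 (mod 11); new modulus lcm = 385.
    Write x = 15 + 35·t and substitute into x ≡ 10 (mod 11): 35·t ≡ 10 − 15 = -5 (mod 11).
    Reduce coefficients mod 11: 2·t ≡ 6 (mod 11).
    The inverse of 2 mod 11 is 6 (since 2·6 = 12 = 1·11 + 1), so t ≡ 6·6 = 36 ≡ 3 (mod 11).
    Then x = 15 + 35·3 = 120, valid modulo lcm(35, 11) = 385: x ≡ 120 (mod 385).
  Combine with x ≡ 9 (mod 13); new modulus lcm = 5005.
    Write x = 120 + 385·t and substitute into x ≡ 9 (mod 13): 385·t ≡ 9 − 120 = -111 (mod 13).
    Reduce coefficients mod 13: 8·t ≡ 6 (mod 13).
    The inverse of 8 mod 13 is 5 (since 8·5 = 40 = 3·13 + 1), so t ≡ 5·6 = 30 ≡ 4 (mod 13).
    Then x = 120 + 385·4 = 1660, valid modulo lcm(385, 13) = 5005: x ≡ 1660 (mod 5005).
  Combine with x ≡ 2 (mod 4); new modulus lcm = 20020.
    Write x = 1660 + 5005·t and substitute into x ≡ 2 (mod 4): 5005·t ≡ 2 − 1660 = -1658 (mod 4).
    Reduce coefficients mod 4: 1·t ≡ 2 (mod 4).
    So t ≡ 2 (mod 4).
    Then x = 1660 + 5005·2 = 11670, valid modulo lcm(5005, 4) = 20020: x ≡ 11670 (mod 20020).
Verify against each original: 11670 mod 7 = 1, 11670 mod 5 = 0, 11670 mod 11 = 10, 11670 mod 13 = 9, 11670 mod 4 = 2.

x ≡ 11670 (mod 20020).


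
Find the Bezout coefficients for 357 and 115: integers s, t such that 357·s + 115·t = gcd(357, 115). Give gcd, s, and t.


Euclidean algorithm on (357, 115) — divide until remainder is 0:
  357 = 3 · 115 + 12
  115 = 9 · 12 + 7
  12 = 1 · 7 + 5
  7 = 1 · 5 + 2
  5 = 2 · 2 + 1
  2 = 2 · 1 + 0
gcd(357, 115) = 1.
Track Bezout coefficients alongside the remainders: start with r₀ = 357 = a·1 + b·0 (s = 1, t = 0) and r₁ = 115 = a·0 + b·1 (s = 0, t = 1); each new remainder r_{k+1} = r_{k-1} − q_k·r_k inherits s_{k+1} = s_{k-1} − q_k·s_k, t_{k+1} = t_{k-1} − q_k·t_k, so r_k = a·s_k + b·t_k at every step:
  q = 3: r = 12, s = 1 − 3·0 = 1, t = 0 − 3·1 = -3  (check: 357·1 + 115·(-3) = 12)
  q = 9: r = 7, s = 0 − 9·1 = -9, t = 1 − 9·(-3) = 28  (check: 357·(-9) + 115·28 = 7)
  q = 1: r = 5, s = 1 − 1·(-9) = 10, t = -3 − 1·28 = -31  (check: 357·10 + 115·(-31) = 5)
  q = 1: r = 2, s = -9 − 1·10 = -19, t = 28 − 1·(-31) = 59  (check: 357·(-19) + 115·59 = 2)
  q = 2: r = 1, s = 10 − 2·(-19) = 48, t = -31 − 2·59 = -149  (check: 357·48 + 115·(-149) = 1)
The row with r = 1 (the gcd) gives the Bezout coefficients s = 48, t = -149.
Result: 357 · (48) + 115 · (-149) = 1.

gcd(357, 115) = 1; s = 48, t = -149 (check: 357·48 + 115·(-149) = 1).


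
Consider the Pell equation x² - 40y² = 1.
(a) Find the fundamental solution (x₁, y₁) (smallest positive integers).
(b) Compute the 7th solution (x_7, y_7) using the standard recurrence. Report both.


Step 1: Find the fundamental solution (x₁, y₁) of x² - 40y² = 1.
  Expand √40 as a continued fraction. a₀ = ⌊√40⌋ = 6; iterate m_{k+1} = d_k·a_k − m_k, d_{k+1} = (40 − m_{k+1}²)/d_k, a_{k+1} = ⌊(a₀ + m_{k+1})/d_{k+1}⌋ (starting m₀ = 0, d₀ = 1), with convergents p_k = a_k·p_{k-1} + p_{k-2}, q_k = a_k·q_{k-1} + q_{k-2} (p₋₁ = 1, q₋₁ = 0):
  k = 0: a₀ = 6; p₀/q₀ = 6/1; p₀² − 40·q₀² = 36 − 40 = -4.
  k = 1: m = 6, d = 4, a = ⌊(6 + 6)/4⌋ = 3; p/q = (3·6 + 1)/(3·1 + 0) = 19/3; p² − 40·q² = 361 − 360 = 1.
  The first convergent with p² − 40·q² = 1 gives the fundamental solution (x₁, y₁) = (19, 3).
Step 2: Apply the recurrence (x_{n+1}, y_{n+1}) = (x₁x_n + 40y₁y_n, x₁y_n + y₁x_n) repeatedly.
  From (x_1, y_1) = (19, 3): x_2 = 19·19 + 40·3·3 = 721; y_2 = 19·3 + 3·19 = 114.
  From (x_2, y_2) = (721, 114): x_3 = 19·721 + 40·3·114 = 27379; y_3 = 19·114 + 3·721 = 4329.
  From (x_3, y_3) = (27379, 4329): x_4 = 19·27379 + 40·3·4329 = 1039681; y_4 = 19·4329 + 3·27379 = 164388.
  From (x_4, y_4) = (1039681, 164388): x_5 = 19·1039681 + 40·3·164388 = 39480499; y_5 = 19·164388 + 3·1039681 = 6242415.
  From (x_5, y_5) = (39480499, 6242415): x_6 = 19·39480499 + 40·3·6242415 = 1499219281; y_6 = 19·6242415 + 3·39480499 = 237047382.
  From (x_6, y_6) = (1499219281, 237047382): x_7 = 19·1499219281 + 40·3·237047382 = 56930852179; y_7 = 19·237047382 + 3·1499219281 = 9001558101.
Step 3: Verify x_7² - 40·y_7² = 3241121929827149048041 - 3241121929827149048040 = 1 (should be 1). ✓

(x_1, y_1) = (19, 3); (x_7, y_7) = (56930852179, 9001558101).


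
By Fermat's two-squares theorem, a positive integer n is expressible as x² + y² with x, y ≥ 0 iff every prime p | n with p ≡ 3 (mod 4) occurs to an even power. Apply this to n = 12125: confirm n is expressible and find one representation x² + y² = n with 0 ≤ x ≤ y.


Step 1: Factor n = 12125 = 5^3 · 97.
Step 2: Check the mod-4 condition on each prime factor: 5 ≡ 1 (mod 4), exponent 3; 97 ≡ 1 (mod 4), exponent 1.
All primes ≡ 3 (mod 4) appear to even exponent (or don't appear), so by the two-squares theorem n IS expressible as a sum of two squares.
Step 3: Build a representation. Group n = k² · m with k = 5 and m = 5 · 97 = 485 (a product of primes ≡ 1 (mod 4)); a representation of m scales to one of n via (k·x)² + (k·y)² = k²(x² + y²). Each prime p ≡ 1 (mod 4) is itself a sum of two squares; find a² by testing p − a² for a perfect square:
  5: 5 − 1² = 4 = 2² ⇒ 5 = 1² + 2².
  97: 97 − 1² = 96, 97 − 2² = 93, 97 − 3² = 88, 97 − 4² = 81 = 9² ⇒ 97 = 4² + 9².
  Combine using the Brahmagupta–Fibonacci identity (a² + b²)(c² + d²) = (ac − bd)² + (ad + bc)² = (ac + bd)² + (ad − bc)²:
  5 · 97 = 485: from (1² + 2²)(4² + 9²), take (1·4 − 2·9, 1·9 + 2·4) = (4 − 18, 9 + 8) = (-14, 17); dropping signs (only squares matter) gives (14, 17); check 14² + 17² = 196 + 289 = 485 ✓.
  Scale by k = 5: (5·14, 5·17) = (70, 85).
Step 4: Order so x ≤ y and verify: 70² + 85² = 4900 + 7225 = 12125 = n. ✓

n = 12125 = 70² + 85² (one valid representation with x ≤ y).


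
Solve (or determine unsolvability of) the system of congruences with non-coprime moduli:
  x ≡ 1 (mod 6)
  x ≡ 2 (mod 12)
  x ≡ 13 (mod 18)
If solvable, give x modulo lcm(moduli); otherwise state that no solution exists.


Moduli 6, 12, 18 are not pairwise coprime, so CRT works modulo lcm(m_i) when all pairwise compatibility conditions hold.
Pairwise compatibility: gcd(m_i, m_j) must divide a_i - a_j for every pair.
Merge one congruence at a time:
  Start: x ≡ 1 (mod 6).
  Combine with x ≡ 2 (mod 12): gcd(6, 12) = 6, and 2 - 1 = 1 is NOT divisible by 6.
    ⇒ system is inconsistent (no integer solution).

No solution (the system is inconsistent).


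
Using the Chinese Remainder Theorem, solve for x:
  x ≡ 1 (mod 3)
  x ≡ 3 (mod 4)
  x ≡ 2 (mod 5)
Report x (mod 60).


Moduli 3, 4, 5 are pairwise coprime; by CRT there is a unique solution modulo M = 3 · 4 · 5 = 60.
Solve pairwise, accumulating the modulus:
  Start with x ≡ 1 (mod 3).
  Combine with x ≡ 3 (mod 4): since gcd(3, 4) = 1, we get a unique residue mod 12.
    Write x = 1 + 3·t and substitute into x ≡ 3 (mod 4): 3·t ≡ 3 − 1 = 2 (mod 4).
    The inverse of 3 mod 4 is 3 (since 3·3 = 9 = 2·4 + 1), so t ≡ 3·2 = 6 ≡ 2 (mod 4).
    Then x = 1 + 3·2 = 7, valid modulo lcm(3, 4) = 12: x ≡ 7 (mod 12).
  Combine with x ≡ 2 (mod 5): since gcd(12, 5) = 1, we get a unique residue mod 60.
    Write x = 7 + 12·t and substitute into x ≡ 2 (mod 5): 12·t ≡ 2 − 7 = -5 (mod 5).
    Reduce coefficients mod 5: 2·t ≡ 0 (mod 5).
    The inverse of 2 mod 5 is 3 (since 2·3 = 6 = 1·5 + 1), so t ≡ 3·0 = 0 ≡ 0 (mod 5).
    Then x = 7 + 12·0 = 7, valid modulo lcm(12, 5) = 60: x ≡ 7 (mod 60).
Verify: 7 mod 3 = 1 ✓, 7 mod 4 = 3 ✓, 7 mod 5 = 2 ✓.

x ≡ 7 (mod 60).
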